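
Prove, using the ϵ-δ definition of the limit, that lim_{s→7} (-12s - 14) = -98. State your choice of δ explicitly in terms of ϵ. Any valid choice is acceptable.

δ = ϵ/12

Let ϵ > 0. We need δ > 0 so that 0 < |s − 7| < δ implies |(-12s - 14) + 98| < ϵ.
|(-12s - 14) + 98| = |-12s + 84| = 12|s − 7|.
Thus it suffices that |s − 7| < ϵ/12.
Choosing δ = ϵ/12 gives |(-12s - 14) + 98| = 12|s − 7| < ϵ whenever |s − 7| < δ.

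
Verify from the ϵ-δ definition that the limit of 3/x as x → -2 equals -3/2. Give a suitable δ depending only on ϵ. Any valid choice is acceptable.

δ = min(1, (2/3)ϵ)

Suppose ϵ > 0. We seek δ > 0 such that 0 < |x + 2| < δ implies |3/x + 3/2| < ϵ.
|3/x + 3/2| = 3·|-2 − x|/(2·|x|) = 3|x + 2|/(2|x|).
Require δ ≤ 1 so that |x| > 2 − 1 = 1, hence 2|x| > 2.
Then |3/x + 3/2| < 3|x + 2|/2, which is < ϵ when |x + 2| < (2/3)ϵ.
Take δ = min(1, (2/3)ϵ). Then 0 < |x + 2| < δ gives both |x + 2| < 1 and |x + 2| < (2/3)ϵ, so |3/x + 3/2| < ϵ.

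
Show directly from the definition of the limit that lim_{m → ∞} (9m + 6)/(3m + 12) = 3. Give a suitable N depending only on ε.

Fix ε > 0. For m ≥ 1, |(9m + 6)/(3m + 12) − 3| = |-90|/(3(3m + 12)) = 90/(3(3m + 12)).
Since 3m + 12 ≥ 3m for m ≥ 1, this is ≤ 90/(3·3m) = 10/m.
So |(9m + 6)/(3m + 12) − 3| < ε whenever m > 10/ε.
Take N = 10/ε. If m > N then |(9m + 6)/(3m + 12) − 3| ≤ 10/m < ε.

N = 10/ε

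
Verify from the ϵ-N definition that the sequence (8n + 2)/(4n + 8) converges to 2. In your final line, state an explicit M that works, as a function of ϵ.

Fix ϵ > 0. For n ≥ 1, |(8n + 2)/(4n + 8) − 2| = |-56|/(4(4n + 8)) = 56/(4(4n + 8)).
Since 4n + 8 ≥ 4n for n ≥ 1, this is ≤ 56/(4·4n) = (7/2)/n.
So |(8n + 2)/(4n + 8) − 2| < ϵ whenever n > (7/2)/ϵ.
Take M = (7/2)/ϵ. If n > M then |(8n + 2)/(4n + 8) − 2| ≤ (7/2)/n < ϵ.

M = (7/2)/ϵ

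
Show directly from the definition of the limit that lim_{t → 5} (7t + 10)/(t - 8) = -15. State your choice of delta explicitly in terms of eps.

delta = min(3/2, (3/44)eps)

Fix eps > 0. We want delta > 0 with 0 < |t − 5| < delta ⇒ |(7t + 10)/(t - 8) + 15| < eps.
Combining over a common denominator, (7t + 10)/(t - 8) + 15 = [(7t + 10)·(-3) − 45·(t - 8)] / [(-3)·(t - 8)] = -66(t − 5) / ((-3)(t - 8)).
So |(7t + 10)/(t - 8) + 15| = 66|t − 5| / (3·|t − 8|).
Restrict delta ≤ 3/2. Then |t − 5| < 3/2 gives |t − 8| = |(t − 5) + (-3)| ≥ 3 − 3/2 = 3/2.
Hence |(7t + 10)/(t - 8) + 15| < 66|t − 5|/(3·(3/2)) = (44/3)|t − 5|, which is < eps once |t − 5| < (3/44)eps.
Take delta = min(3/2, (3/44)eps). Then 0 < |t − 5| < delta forces both bounds, so |(7t + 10)/(t - 8) + 15| < eps.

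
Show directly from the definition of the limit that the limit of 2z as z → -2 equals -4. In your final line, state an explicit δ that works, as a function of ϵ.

δ = ϵ/2

Fix ϵ > 0. We need δ > 0 so that 0 < |z + 2| < δ implies |(2z) + 4| < ϵ.
|(2z) + 4| = |2z + 4| = 2|z + 2|.
So 2|z + 2| < ϵ exactly when |z + 2| < ϵ/2.
Take δ = ϵ/2. If 0 < |z + 2| < δ then |(2z) + 4| = 2|z + 2| < 2·(ϵ/2) = ϵ.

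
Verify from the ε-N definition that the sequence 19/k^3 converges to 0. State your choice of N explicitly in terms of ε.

Suppose ε > 0. For k ≥ 1, |19/k^3 − 0| = 19/k^3.
19/k^3 < ε ⇔ k^3 > 19/ε ⇔ k > (19/ε)^{1/3}.
Take N = (19/ε)^{1/3}. Then k > N implies 19/k^3 < ε.

N = (19/ε)^{1/3}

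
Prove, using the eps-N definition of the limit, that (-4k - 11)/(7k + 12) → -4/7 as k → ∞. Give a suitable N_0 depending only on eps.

N_0 = (29/49)/eps

Let eps > 0 be given. For k ≥ 1, |(-4k - 11)/(7k + 12) + 4/7| = |-29|/(7(7k + 12)) = 29/(7(7k + 12)).
Since 7k + 12 ≥ 7k for k ≥ 1, this is ≤ 29/(7·7k) = (29/49)/k.
So |(-4k - 11)/(7k + 12) + 4/7| < eps whenever k > (29/49)/eps.
Take N_0 = (29/49)/eps. If k > N_0 then |(-4k - 11)/(7k + 12) + 4/7| ≤ (29/49)/k < eps.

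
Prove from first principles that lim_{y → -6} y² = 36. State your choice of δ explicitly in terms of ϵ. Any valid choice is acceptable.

δ = min(1, ϵ/13)

Suppose ϵ > 0. We seek δ > 0 with 0 < |y + 6| < δ ⇒ |y² − 36| < ϵ.
Factor: y² − 36 = (y + 6)(y - 6), so |y² − 36| = |y + 6|·|y - 6|.
Impose δ ≤ 1 so that |y| < 7; then |y - 6| ≤ 13.
Hence |y² − 36| ≤ 13|y + 6|, which is < ϵ once |y + 6| < ϵ/13.
Take δ = min(1, ϵ/13). If 0 < |y + 6| < δ then both bounds hold and |y² − 36| ≤ 13|y + 6| < 13·(ϵ/13) = ϵ.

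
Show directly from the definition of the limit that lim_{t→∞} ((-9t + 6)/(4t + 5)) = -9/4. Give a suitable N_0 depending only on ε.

N_0 = (69/16)/ε

Let ε > 0 be given. We seek N_0 > 0 such that t > N_0 implies |(-9t + 6)/(4t + 5) + 9/4| < ε.
(-9t + 6)/(4t + 5) + 9/4 = (4(-9t + 6) − (-9)(4t + 5)) / (4(4t + 5)) = 69/(4(4t + 5)).
For t > 0 we have 4t + 5 > 4t, so |(-9t + 6)/(4t + 5) + 9/4| = 69/(4(4t + 5)) < 69/(4·4t) = (69/16)/t.
Thus |(-9t + 6)/(4t + 5) + 9/4| < ε whenever t > (69/16)/ε.
Take N_0 = (69/16)/ε. If t > N_0 then |(-9t + 6)/(4t + 5) + 9/4| < (69/16)/t < ε.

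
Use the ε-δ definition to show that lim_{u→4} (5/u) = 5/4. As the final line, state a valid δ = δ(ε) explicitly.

δ = min(2, (8/5)ε)

Let ε > 0. We seek δ > 0 such that 0 < |u − 4| < δ implies |5/u − (5/4)| < ε.
|5/u − (5/4)| = 5·|4 − u|/(4·|u|) = 5|u − 4|/(4|u|).
Require δ ≤ 2 so that |u| > 4 − 2 = 2, hence 4|u| > 8.
Then |5/u − (5/4)| < 5|u − 4|/8, which is < ε when |u − 4| < (8/5)ε.
Take δ = min(2, (8/5)ε). Then 0 < |u − 4| < δ gives both |u − 4| < 2 and |u − 4| < (8/5)ε, so |5/u − (5/4)| < ε.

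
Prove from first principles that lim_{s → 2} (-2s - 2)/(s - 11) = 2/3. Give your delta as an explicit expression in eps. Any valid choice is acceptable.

delta = min(9/2, (27/16)eps)

Suppose eps > 0. We want delta > 0 with 0 < |s − 2| < delta ⇒ |(-2s - 2)/(s - 11) − (2/3)| < eps.
Combining over a common denominator, (-2s - 2)/(s - 11) − (2/3) = [(-2s - 2)·(-9) − (-6)·(s - 11)] / [(-9)·(s - 11)] = 24(s − 2) / ((-9)(s - 11)).
So |(-2s - 2)/(s - 11) − (2/3)| = 24|s − 2| / (9·|s − 11|).
Require delta ≤ 9/2, so |s − 11| ≥ |-9| − |s − 2| > 9 − 9/2 = 9/2.
Hence |(-2s - 2)/(s - 11) − (2/3)| < 24|s − 2|/(9·(9/2)) = (16/27)|s − 2|, which is < eps once |s − 2| < (27/16)eps.
Take delta = min(9/2, (27/16)eps). Then 0 < |s − 2| < delta forces both bounds, so |(-2s - 2)/(s - 11) − (2/3)| < eps.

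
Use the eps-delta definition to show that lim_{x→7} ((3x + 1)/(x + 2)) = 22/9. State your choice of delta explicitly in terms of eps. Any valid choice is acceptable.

Suppose eps > 0. We want delta > 0 with 0 < |x − 7| < delta ⇒ |(3x + 1)/(x + 2) − (22/9)| < eps.
Combining over a common denominator, (3x + 1)/(x + 2) − (22/9) = [(3x + 1)·9 − 22·(x + 2)] / [9·(x + 2)] = 5(x − 7) / (9(x + 2)).
So |(3x + 1)/(x + 2) − (22/9)| = 5|x − 7| / (9·|x + 2|).
Restrict delta ≤ 9/2. Then |x − 7| < 9/2 gives |x + 2| = |(x − 7) + 9| ≥ 9 − 9/2 = 9/2.
Hence |(3x + 1)/(x + 2) − (22/9)| < 5|x − 7|/(9·(9/2)) = (10/81)|x − 7|, which is < eps once |x − 7| < (81/10)eps.
Take delta = min(9/2, (81/10)eps). Then 0 < |x − 7| < delta forces both bounds, so |(3x + 1)/(x + 2) − (22/9)| < eps.

delta = min(9/2, (81/10)eps)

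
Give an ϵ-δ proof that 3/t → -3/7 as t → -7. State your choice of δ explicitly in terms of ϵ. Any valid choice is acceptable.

Let ϵ > 0 be given. We seek δ > 0 such that 0 < |t + 7| < δ implies |3/t + 3/7| < ϵ.
|3/t + 3/7| = 3·|-7 − t|/(7·|t|) = 3|t + 7|/(7|t|).
Restrict δ ≤ 7/2. Then |t + 7| < 7/2 gives |t| > 7/2, so 7|t| > 49/2.
Then |3/t + 3/7| < 3|t + 7|/(49/2), which is < ϵ when |t + 7| < (49/6)ϵ.
Take δ = min(7/2, (49/6)ϵ). Then 0 < |t + 7| < δ gives both |t + 7| < 7/2 and |t + 7| < (49/6)ϵ, so |3/t + 3/7| < ϵ.

δ = min(7/2, (49/6)ϵ)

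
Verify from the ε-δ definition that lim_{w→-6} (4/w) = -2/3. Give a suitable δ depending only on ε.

δ = min(3, (9/2)ε)

Fix ε > 0. We seek δ > 0 such that 0 < |w + 6| < δ implies |4/w + 2/3| < ε.
|4/w + 2/3| = 4·|-6 − w|/(6·|w|) = 4|w + 6|/(6|w|).
Require δ ≤ 3 so that |w| > 6 − 3 = 3, hence 6|w| > 18.
Then |4/w + 2/3| < 4|w + 6|/18, which is < ε when |w + 6| < (9/2)ε.
Take δ = min(3, (9/2)ε). Then 0 < |w + 6| < δ gives both |w + 6| < 3 and |w + 6| < (9/2)ε, so |4/w + 2/3| < ε.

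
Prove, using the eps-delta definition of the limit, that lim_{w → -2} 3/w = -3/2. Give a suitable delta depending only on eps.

delta = min(1, (2/3)eps)

Fix eps > 0. We seek delta > 0 such that 0 < |w + 2| < delta implies |3/w + 3/2| < eps.
|3/w + 3/2| = 3·|-2 − w|/(2·|w|) = 3|w + 2|/(2|w|).
Restrict delta ≤ 1. Then |w + 2| < 1 gives |w| > 1, so 2|w| > 2.
Then |3/w + 3/2| < 3|w + 2|/2, which is < eps when |w + 2| < (2/3)eps.
Take delta = min(1, (2/3)eps). Then 0 < |w + 2| < delta gives both |w + 2| < 1 and |w + 2| < (2/3)eps, so |3/w + 3/2| < eps.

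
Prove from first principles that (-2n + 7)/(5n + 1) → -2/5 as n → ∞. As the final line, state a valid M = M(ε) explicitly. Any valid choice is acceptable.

M = (37/25)/ε

Fix ε > 0. For n ≥ 1, |(-2n + 7)/(5n + 1) + 2/5| = |37|/(5(5n + 1)) = 37/(5(5n + 1)).
Since 5n + 1 ≥ 5n for n ≥ 1, this is ≤ 37/(5·5n) = (37/25)/n.
So |(-2n + 7)/(5n + 1) + 2/5| < ε whenever n > (37/25)/ε.
Take M = (37/25)/ε. If n > M then |(-2n + 7)/(5n + 1) + 2/5| ≤ (37/25)/n < ε.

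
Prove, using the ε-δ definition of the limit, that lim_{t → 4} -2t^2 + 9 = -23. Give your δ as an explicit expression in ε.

δ = min(1, ε/18)

Fix ε > 0. We want δ > 0 such that 0 < |t − 4| < δ implies |(-2t^2 + 9) + 23| < ε.
(-2t^2 + 9) + 23 = -2t^2 + 32 = (t − 4)(-2t - 8).
So |(-2t^2 + 9) + 23| = |t − 4|·|-2t - 8|.
Assume first that |t − 4| < 1, so |t| < 5. Then |-2t - 8| ≤ 2·5 + 8 = 18.
Hence |(-2t^2 + 9) + 23| ≤ 18|t − 4| < ε provided |t − 4| < ε/18.
Choosing δ = min(1, ε/18) ensures both conditions, hence |(-2t^2 + 9) + 23| < ε.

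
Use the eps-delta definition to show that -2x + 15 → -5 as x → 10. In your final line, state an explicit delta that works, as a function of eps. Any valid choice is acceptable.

delta = eps/2

Suppose eps > 0. We need delta > 0 so that 0 < |x − 10| < delta implies |(-2x + 15) + 5| < eps.
Since (-2x + 15) + 5 = -2(x − 10), we have |(-2x + 15) + 5| = 2|x − 10|.
Thus it suffices that |x − 10| < eps/2.
Take delta = eps/2. If 0 < |x − 10| < delta then |(-2x + 15) + 5| = 2|x − 10| < 2·(eps/2) = eps.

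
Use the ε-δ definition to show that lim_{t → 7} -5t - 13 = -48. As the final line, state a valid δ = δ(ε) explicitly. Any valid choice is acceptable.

Let ε > 0. We need δ > 0 so that 0 < |t − 7| < δ implies |(-5t - 13) + 48| < ε.
|(-5t - 13) + 48| = |-5t + 35| = 5|t − 7|.
Thus it suffices that |t − 7| < ε/5.
Take δ = ε/5. If 0 < |t − 7| < δ then |(-5t - 13) + 48| = 5|t − 7| < 5·(ε/5) = ε.

δ = ε/5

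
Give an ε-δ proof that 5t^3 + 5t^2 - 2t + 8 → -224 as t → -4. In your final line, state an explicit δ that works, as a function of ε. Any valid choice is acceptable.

Fix ε > 0. We want δ > 0 such that 0 < |t + 4| < δ implies |(5t^3 + 5t^2 - 2t + 8) + 224| < ε.
(5t^3 + 5t^2 - 2t + 8) + 224 = 5t^3 + 5t^2 - 2t + 232 = (t + 4)(5t^2 - 15t + 58).
So |(5t^3 + 5t^2 - 2t + 8) + 224| = |t + 4|·|5t^2 - 15t + 58|.
Assume first that |t + 4| < 1, so |t| < 5. Then |5t^2 - 15t + 58| ≤ 5·5^2 + 15·5 + 58 = 258.
Hence |(5t^3 + 5t^2 - 2t + 8) + 224| ≤ 258|t + 4| < ε provided |t + 4| < ε/258.
Take δ = min(1, ε/258). Then 0 < |t + 4| < δ gives both |t + 4| < 1 and |t + 4| < ε/258, so |(5t^3 + 5t^2 - 2t + 8) + 224| < ε.

δ = min(1, ε/258)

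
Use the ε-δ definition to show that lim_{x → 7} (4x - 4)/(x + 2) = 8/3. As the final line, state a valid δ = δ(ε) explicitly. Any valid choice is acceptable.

δ = min(9/2, (27/8)ε)

Let ε > 0 be given. We want δ > 0 with 0 < |x − 7| < δ ⇒ |(4x - 4)/(x + 2) − (8/3)| < ε.
Combining over a common denominator, (4x - 4)/(x + 2) − (8/3) = [(4x - 4)·9 − 24·(x + 2)] / [9·(x + 2)] = 12(x − 7) / (9(x + 2)).
So |(4x - 4)/(x + 2) − (8/3)| = 12|x − 7| / (9·|x + 2|).
Restrict δ ≤ 9/2. Then |x − 7| < 9/2 gives |x + 2| = |(x − 7) + 9| ≥ 9 − 9/2 = 9/2.
Hence |(4x - 4)/(x + 2) − (8/3)| < 12|x − 7|/(9·(9/2)) = (8/27)|x − 7|, which is < ε once |x − 7| < (27/8)ε.
Take δ = min(9/2, (27/8)ε). Then 0 < |x − 7| < δ forces both bounds, so |(4x - 4)/(x + 2) − (8/3)| < ε.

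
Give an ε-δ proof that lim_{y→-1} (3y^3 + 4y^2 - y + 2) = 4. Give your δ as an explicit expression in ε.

Let ε > 0. We want δ > 0 such that 0 < |y + 1| < δ implies |(3y^3 + 4y^2 - y + 2) − 4| < ε.
(3y^3 + 4y^2 - y + 2) − 4 = 3y^3 + 4y^2 - y - 2 = (y + 1)(3y^2 + y - 2).
So |(3y^3 + 4y^2 - y + 2) − 4| = |y + 1|·|3y^2 + y - 2|.
Assume first that |y + 1| < 2, so |y| < 3. Then |3y^2 + y - 2| ≤ 3·3^2 + 3 + 2 = 32.
Hence |(3y^3 + 4y^2 - y + 2) − 4| ≤ 32|y + 1| < ε provided |y + 1| < ε/32.
Take δ = min(2, ε/32). Then 0 < |y + 1| < δ gives both |y + 1| < 2 and |y + 1| < ε/32, so |(3y^3 + 4y^2 - y + 2) − 4| < ε.

δ = min(2, ε/32)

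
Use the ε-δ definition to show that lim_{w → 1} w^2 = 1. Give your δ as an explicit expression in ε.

δ = min(1, ε/3)

Suppose ε > 0. We seek δ > 0 with 0 < |w − 1| < δ ⇒ |w^2 − 1| < ε.
Factor: w^2 − 1 = (w − 1)(w + 1), so |w^2 − 1| = |w − 1|·|w + 1|.
Impose δ ≤ 1 so that |w| < 2; then |w + 1| ≤ 3.
Hence |w^2 − 1| ≤ 3|w − 1|, which is < ε once |w − 1| < ε/3.
Take δ = min(1, ε/3). If 0 < |w − 1| < δ then both bounds hold and |w^2 − 1| ≤ 3|w − 1| < 3·(ε/3) = ε.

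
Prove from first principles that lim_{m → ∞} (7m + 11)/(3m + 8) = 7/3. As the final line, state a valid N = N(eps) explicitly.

Suppose eps > 0. For m ≥ 1, |(7m + 11)/(3m + 8) − (7/3)| = |-23|/(3(3m + 8)) = 23/(3(3m + 8)).
Since 3m + 8 ≥ 3m for m ≥ 1, this is ≤ 23/(3·3m) = (23/9)/m.
So |(7m + 11)/(3m + 8) − (7/3)| < eps whenever m > (23/9)/eps.
Take N = (23/9)/eps. If m > N then |(7m + 11)/(3m + 8) − (7/3)| ≤ (23/9)/m < eps.

N = (23/9)/eps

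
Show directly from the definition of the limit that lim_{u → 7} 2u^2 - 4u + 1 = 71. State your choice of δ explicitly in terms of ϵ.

δ = min(1, ϵ/26)

Let ϵ > 0. We want δ > 0 such that 0 < |u − 7| < δ implies |(2u^2 - 4u + 1) − 71| < ϵ.
(2u^2 - 4u + 1) − 71 = 2u^2 - 4u - 70 = (u − 7)(2u + 10).
So |(2u^2 - 4u + 1) − 71| = |u − 7|·|2u + 10|.
Assume first that |u − 7| < 1, so |u| < 8. Then |2u + 10| ≤ 2·8 + 10 = 26.
Hence |(2u^2 - 4u + 1) − 71| ≤ 26|u − 7| < ϵ provided |u − 7| < ϵ/26.
Choosing δ = min(1, ϵ/26) ensures both conditions, hence |(2u^2 - 4u + 1) − 71| < ϵ.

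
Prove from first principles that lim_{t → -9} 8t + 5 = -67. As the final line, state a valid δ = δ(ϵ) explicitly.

δ = ϵ/8

Fix ϵ > 0. We need δ > 0 so that 0 < |t + 9| < δ implies |(8t + 5) + 67| < ϵ.
|(8t + 5) + 67| = |8t + 72| = 8|t + 9|.
So 8|t + 9| < ϵ exactly when |t + 9| < ϵ/8.
Take δ = ϵ/8. If 0 < |t + 9| < δ then |(8t + 5) + 67| = 8|t + 9| < 8·(ϵ/8) = ϵ.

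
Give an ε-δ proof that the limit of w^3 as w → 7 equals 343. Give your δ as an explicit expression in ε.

Let ε > 0 be given. We seek δ > 0 with 0 < |w − 7| < δ ⇒ |w^3 − 343| < ε.
Factor: w^3 − 343 = (w − 7)(w^2 + 7w + 49), so |w^3 − 343| = |w − 7|·|w^2 + 7w + 49|.
Restrict δ ≤ 2. Then |w − 7| < 2 gives |w| < 9, so by the triangle inequality |w^2 + 7w + 49| ≤ 9^2 + 7·9 + 49 = 193.
Hence |w^3 − 343| ≤ 193|w − 7|, which is < ε once |w − 7| < ε/193.
Take δ = min(2, ε/193). If 0 < |w − 7| < δ then both bounds hold and |w^3 − 343| ≤ 193|w − 7| < 193·(ε/193) = ε.

δ = min(2, ε/193)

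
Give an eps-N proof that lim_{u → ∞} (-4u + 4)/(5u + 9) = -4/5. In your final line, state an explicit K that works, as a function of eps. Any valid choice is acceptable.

Let eps > 0. We seek K > 0 such that u > K implies |(-4u + 4)/(5u + 9) + 4/5| < eps.
(-4u + 4)/(5u + 9) + 4/5 = (5(-4u + 4) − (-4)(5u + 9)) / (5(5u + 9)) = 56/(5(5u + 9)).
For u > 0 we have 5u + 9 > 5u, so |(-4u + 4)/(5u + 9) + 4/5| = 56/(5(5u + 9)) < 56/(5·5u) = (56/25)/u.
Thus |(-4u + 4)/(5u + 9) + 4/5| < eps whenever u > (56/25)/eps.
Take K = (56/25)/eps. If u > K then |(-4u + 4)/(5u + 9) + 4/5| < (56/25)/u < eps.

K = (56/25)/eps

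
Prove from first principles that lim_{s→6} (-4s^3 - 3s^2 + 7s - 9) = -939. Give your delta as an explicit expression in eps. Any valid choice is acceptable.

Suppose eps > 0. We want delta > 0 such that 0 < |s − 6| < delta implies |(-4s^3 - 3s^2 + 7s - 9) + 939| < eps.
(-4s^3 - 3s^2 + 7s - 9) + 939 = -4s^3 - 3s^2 + 7s + 930 = (s − 6)(-4s^2 - 27s - 155).
So |(-4s^3 - 3s^2 + 7s - 9) + 939| = |s − 6|·|-4s^2 - 27s - 155|.
Require delta ≤ 1. Then |s − 6| < 1 gives |s| < 7, and by the triangle inequality |-4s^2 - 27s - 155| ≤ 4·7^2 + 27·7 + 155 = 540.
Hence |(-4s^3 - 3s^2 + 7s - 9) + 939| ≤ 540|s − 6| < eps provided |s − 6| < eps/540.
Choosing delta = min(1, eps/540) ensures both conditions, hence |(-4s^3 - 3s^2 + 7s - 9) + 939| < eps.

delta = min(1, eps/540)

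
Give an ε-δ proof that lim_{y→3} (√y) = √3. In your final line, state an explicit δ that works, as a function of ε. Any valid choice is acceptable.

Suppose ε > 0. We want δ > 0 such that 0 < |y − 3| < δ implies |√y − √3| < ε.
Multiplying by the conjugate, |√y − √3| = |y − 3|/(√y + √3).
Restrict δ ≤ 3 so that |y − 3| < 3 forces y > 0, and then √y + √3 > √3.
Hence |√y − √3| < |y − 3|/√3, which is < ε once |y − 3| < √3·ε.
Take δ = min(3, √3·ε). If 0 < |y − 3| < δ then y > 0 and |√y − √3| < |y − 3|/√3 < ε.

δ = min(3, √3·ε)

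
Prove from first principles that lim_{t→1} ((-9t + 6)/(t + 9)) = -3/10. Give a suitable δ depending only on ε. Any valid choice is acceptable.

Let ε > 0. We want δ > 0 with 0 < |t − 1| < δ ⇒ |(-9t + 6)/(t + 9) + 3/10| < ε.
Combining over a common denominator, (-9t + 6)/(t + 9) + 3/10 = [(-9t + 6)·10 − (-3)·(t + 9)] / [10·(t + 9)] = -87(t − 1) / (10(t + 9)).
So |(-9t + 6)/(t + 9) + 3/10| = 87|t − 1| / (10·|t + 9|).
Require δ ≤ 5, so |t + 9| ≥ |10| − |t − 1| > 10 − 5 = 5.
Hence |(-9t + 6)/(t + 9) + 3/10| < 87|t − 1|/(10·5) = (87/50)|t − 1|, which is < ε once |t − 1| < (50/87)ε.
Take δ = min(5, (50/87)ε). Then 0 < |t − 1| < δ forces both bounds, so |(-9t + 6)/(t + 9) + 3/10| < ε.

δ = min(5, (50/87)ε)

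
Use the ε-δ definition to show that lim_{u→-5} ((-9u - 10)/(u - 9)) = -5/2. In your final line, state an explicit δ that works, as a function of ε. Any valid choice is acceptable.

Let ε > 0 be given. We want δ > 0 with 0 < |u + 5| < δ ⇒ |(-9u - 10)/(u - 9) + 5/2| < ε.
Combining over a common denominator, (-9u - 10)/(u - 9) + 5/2 = [(-9u - 10)·(-14) − 35·(u - 9)] / [(-14)·(u - 9)] = 91(u + 5) / ((-14)(u - 9)).
So |(-9u - 10)/(u - 9) + 5/2| = 91|u + 5| / (14·|u − 9|).
Restrict δ ≤ 7. Then |u + 5| < 7 gives |u − 9| = |(u + 5) + (-14)| ≥ 14 − 7 = 7.
Hence |(-9u - 10)/(u - 9) + 5/2| < 91|u + 5|/(14·7) = (13/14)|u + 5|, which is < ε once |u + 5| < (14/13)ε.
Take δ = min(7, (14/13)ε). Then 0 < |u + 5| < δ forces both bounds, so |(-9u - 10)/(u - 9) + 5/2| < ε.

δ = min(7, (14/13)ε)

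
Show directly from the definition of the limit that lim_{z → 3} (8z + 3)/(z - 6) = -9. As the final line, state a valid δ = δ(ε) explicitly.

δ = min(3/2, (3/34)ε)

Fix ε > 0. We want δ > 0 with 0 < |z − 3| < δ ⇒ |(8z + 3)/(z - 6) + 9| < ε.
Combining over a common denominator, (8z + 3)/(z - 6) + 9 = [(8z + 3)·(-3) − 27·(z - 6)] / [(-3)·(z - 6)] = -51(z − 3) / ((-3)(z - 6)).
So |(8z + 3)/(z - 6) + 9| = 51|z − 3| / (3·|z − 6|).
Restrict δ ≤ 3/2. Then |z − 3| < 3/2 gives |z − 6| = |(z − 3) + (-3)| ≥ 3 − 3/2 = 3/2.
Hence |(8z + 3)/(z - 6) + 9| < 51|z − 3|/(3·(3/2)) = (34/3)|z − 3|, which is < ε once |z − 3| < (3/34)ε.
Take δ = min(3/2, (3/34)ε). Then 0 < |z − 3| < δ forces both bounds, so |(8z + 3)/(z - 6) + 9| < ε.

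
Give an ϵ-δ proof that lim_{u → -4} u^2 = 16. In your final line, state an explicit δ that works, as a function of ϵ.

Let ϵ > 0 be given. We seek δ > 0 with 0 < |u + 4| < δ ⇒ |u^2 − 16| < ϵ.
Factor: u^2 − 16 = (u + 4)(u - 4), so |u^2 − 16| = |u + 4|·|u - 4|.
Restrict δ ≤ 1. Then |u + 4| < 1 gives |u| < 5, so by the triangle inequality |u - 4| ≤ 5 + 4 = 9.
Hence |u^2 − 16| ≤ 9|u + 4|, which is < ϵ once |u + 4| < ϵ/9.
Take δ = min(1, ϵ/9). If 0 < |u + 4| < δ then both bounds hold and |u^2 − 16| ≤ 9|u + 4| < 9·(ϵ/9) = ϵ.

δ = min(1, ϵ/9)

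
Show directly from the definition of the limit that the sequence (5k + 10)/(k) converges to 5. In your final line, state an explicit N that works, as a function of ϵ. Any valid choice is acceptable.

N = 10/ϵ

Let ϵ > 0 be given. For k ≥ 1, |(5k + 10)/(k) − 5| = |10|/((k)) = 10/((k)).
Since k ≥ k for k ≥ 1, this is ≤ 10/(k) = 10/k.
So |(5k + 10)/(k) − 5| < ϵ whenever k > 10/ϵ.
Take N = 10/ϵ. If k > N then |(5k + 10)/(k) − 5| ≤ 10/k < ϵ.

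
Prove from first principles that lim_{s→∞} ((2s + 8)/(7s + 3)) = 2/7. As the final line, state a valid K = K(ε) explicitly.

K = (50/49)/ε

Let ε > 0 be given. We seek K > 0 such that s > K implies |(2s + 8)/(7s + 3) − (2/7)| < ε.
(2s + 8)/(7s + 3) − (2/7) = (7(2s + 8) − 2(7s + 3)) / (7(7s + 3)) = 50/(7(7s + 3)).
For s > 0 we have 7s + 3 > 7s, so |(2s + 8)/(7s + 3) − (2/7)| = 50/(7(7s + 3)) < 50/(7·7s) = (50/49)/s.
Thus |(2s + 8)/(7s + 3) − (2/7)| < ε whenever s > (50/49)/ε.
Take K = (50/49)/ε. If s > K then |(2s + 8)/(7s + 3) − (2/7)| < (50/49)/s < ε.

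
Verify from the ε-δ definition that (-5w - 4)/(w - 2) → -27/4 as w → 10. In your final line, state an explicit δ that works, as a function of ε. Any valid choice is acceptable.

δ = min(4, (16/7)ε)

Suppose ε > 0. We want δ > 0 with 0 < |w − 10| < δ ⇒ |(-5w - 4)/(w - 2) + 27/4| < ε.
Combining over a common denominator, (-5w - 4)/(w - 2) + 27/4 = [(-5w - 4)·8 − (-54)·(w - 2)] / [8·(w - 2)] = 14(w − 10) / (8(w - 2)).
So |(-5w - 4)/(w - 2) + 27/4| = 14|w − 10| / (8·|w − 2|).
Restrict δ ≤ 4. Then |w − 10| < 4 gives |w − 2| = |(w − 10) + 8| ≥ 8 − 4 = 4.
Hence |(-5w - 4)/(w - 2) + 27/4| < 14|w − 10|/(8·4) = (7/16)|w − 10|, which is < ε once |w − 10| < (16/7)ε.
Take δ = min(4, (16/7)ε). Then 0 < |w − 10| < δ forces both bounds, so |(-5w - 4)/(w - 2) + 27/4| < ε.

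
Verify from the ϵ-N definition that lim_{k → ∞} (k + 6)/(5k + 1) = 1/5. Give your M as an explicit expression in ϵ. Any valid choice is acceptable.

M = (29/25)/ϵ

Fix ϵ > 0. For k ≥ 1, |(k + 6)/(5k + 1) − (1/5)| = |29|/(5(5k + 1)) = 29/(5(5k + 1)).
Since 5k + 1 ≥ 5k for k ≥ 1, this is ≤ 29/(5·5k) = (29/25)/k.
So |(k + 6)/(5k + 1) − (1/5)| < ϵ whenever k > (29/25)/ϵ.
Take M = (29/25)/ϵ. If k > M then |(k + 6)/(5k + 1) − (1/5)| ≤ (29/25)/k < ϵ.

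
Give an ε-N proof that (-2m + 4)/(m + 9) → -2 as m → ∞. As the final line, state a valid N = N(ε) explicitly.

N = 22/ε

Let ε > 0 be given. For m ≥ 1, |(-2m + 4)/(m + 9) + 2| = |22|/((m + 9)) = 22/((m + 9)).
Since m + 9 ≥ m for m ≥ 1, this is ≤ 22/(m) = 22/m.
So |(-2m + 4)/(m + 9) + 2| < ε whenever m > 22/ε.
Take N = 22/ε. If m > N then |(-2m + 4)/(m + 9) + 2| ≤ 22/m < ε.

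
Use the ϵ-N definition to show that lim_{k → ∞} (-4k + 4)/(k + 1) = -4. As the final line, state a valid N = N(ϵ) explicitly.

N = 8/ϵ

Let ϵ > 0 be given. For k ≥ 1, |(-4k + 4)/(k + 1) + 4| = |8|/((k + 1)) = 8/((k + 1)).
Since k + 1 ≥ k for k ≥ 1, this is ≤ 8/(k) = 8/k.
So |(-4k + 4)/(k + 1) + 4| < ϵ whenever k > 8/ϵ.
Take N = 8/ϵ. If k > N then |(-4k + 4)/(k + 1) + 4| ≤ 8/k < ϵ.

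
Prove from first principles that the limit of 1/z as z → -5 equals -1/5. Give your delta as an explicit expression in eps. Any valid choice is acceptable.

delta = min(5/2, (25/2)eps)

Let eps > 0. We seek delta > 0 such that 0 < |z + 5| < delta implies |1/z + 1/5| < eps.
|1/z + 1/5| = |-5 − z|/(5·|z|) = |z + 5|/(5|z|).
Restrict delta ≤ 5/2. Then |z + 5| < 5/2 gives |z| > 5/2, so 5|z| > 25/2.
Then |1/z + 1/5| < |z + 5|/(25/2), which is < eps when |z + 5| < (25/2)eps.
Take delta = min(5/2, (25/2)eps). Then 0 < |z + 5| < delta gives both |z + 5| < 5/2 and |z + 5| < (25/2)eps, so |1/z + 1/5| < eps.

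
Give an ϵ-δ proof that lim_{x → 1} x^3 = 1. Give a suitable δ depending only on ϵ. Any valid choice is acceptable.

δ = min(1, ϵ/7)

Fix ϵ > 0. We seek δ > 0 with 0 < |x − 1| < δ ⇒ |x^3 − 1| < ϵ.
Factor: x^3 − 1 = (x − 1)(x^2 + x + 1), so |x^3 − 1| = |x − 1|·|x^2 + x + 1|.
Restrict δ ≤ 1. Then |x − 1| < 1 gives |x| < 2, so by the triangle inequality |x^2 + x + 1| ≤ 2^2 + 2 + 1 = 7.
Hence |x^3 − 1| ≤ 7|x − 1|, which is < ϵ once |x − 1| < ϵ/7.
Take δ = min(1, ϵ/7). If 0 < |x − 1| < δ then both bounds hold and |x^3 − 1| ≤ 7|x − 1| < 7·(ϵ/7) = ϵ.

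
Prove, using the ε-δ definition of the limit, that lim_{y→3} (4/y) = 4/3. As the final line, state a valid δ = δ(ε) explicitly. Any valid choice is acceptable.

δ = min(3/2, (9/8)ε)

Let ε > 0. We seek δ > 0 such that 0 < |y − 3| < δ implies |4/y − (4/3)| < ε.
|4/y − (4/3)| = 4·|3 − y|/(3·|y|) = 4|y − 3|/(3|y|).
Restrict δ ≤ 3/2. Then |y − 3| < 3/2 gives |y| > 3/2, so 3|y| > 9/2.
Then |4/y − (4/3)| < 4|y − 3|/(9/2), which is < ε when |y − 3| < (9/8)ε.
Take δ = min(3/2, (9/8)ε). Then 0 < |y − 3| < δ gives both |y − 3| < 3/2 and |y − 3| < (9/8)ε, so |4/y − (4/3)| < ε.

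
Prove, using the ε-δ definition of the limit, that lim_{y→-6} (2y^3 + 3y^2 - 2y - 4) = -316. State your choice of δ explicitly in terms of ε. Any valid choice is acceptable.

Fix ε > 0. We want δ > 0 such that 0 < |y + 6| < δ implies |(2y^3 + 3y^2 - 2y - 4) + 316| < ε.
(2y^3 + 3y^2 - 2y - 4) + 316 = 2y^3 + 3y^2 - 2y + 312 = (y + 6)(2y^2 - 9y + 52).
So |(2y^3 + 3y^2 - 2y - 4) + 316| = |y + 6|·|2y^2 - 9y + 52|.
Assume first that |y + 6| < 1, so |y| < 7. Then |2y^2 - 9y + 52| ≤ 2·7^2 + 9·7 + 52 = 213.
Hence |(2y^3 + 3y^2 - 2y - 4) + 316| ≤ 213|y + 6| < ε provided |y + 6| < ε/213.
Choosing δ = min(1, ε/213) ensures both conditions, hence |(2y^3 + 3y^2 - 2y - 4) + 316| < ε.

δ = min(1, ε/213)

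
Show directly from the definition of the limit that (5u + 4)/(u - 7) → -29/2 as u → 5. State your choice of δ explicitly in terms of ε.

Let ε > 0 be given. We want δ > 0 with 0 < |u − 5| < δ ⇒ |(5u + 4)/(u - 7) + 29/2| < ε.
Combining over a common denominator, (5u + 4)/(u - 7) + 29/2 = [(5u + 4)·(-2) − 29·(u - 7)] / [(-2)·(u - 7)] = -39(u − 5) / ((-2)(u - 7)).
So |(5u + 4)/(u - 7) + 29/2| = 39|u − 5| / (2·|u − 7|).
Require δ ≤ 1, so |u − 7| ≥ |-2| − |u − 5| > 2 − 1 = 1.
Hence |(5u + 4)/(u - 7) + 29/2| < 39|u − 5|/(2·1) = (39/2)|u − 5|, which is < ε once |u − 5| < (2/39)ε.
Take δ = min(1, (2/39)ε). Then 0 < |u − 5| < δ forces both bounds, so |(5u + 4)/(u - 7) + 29/2| < ε.

δ = min(1, (2/39)ε)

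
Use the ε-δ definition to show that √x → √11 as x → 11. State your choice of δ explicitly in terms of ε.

δ = min(11, √11·ε)

Fix ε > 0. We want δ > 0 such that 0 < |x − 11| < δ implies |√x − √11| < ε.
Multiplying by the conjugate, |√x − √11| = |x − 11|/(√x + √11).
Restrict δ ≤ 11 so that |x − 11| < 11 forces x > 0, and then √x + √11 > √11.
Hence |√x − √11| < |x − 11|/√11, which is < ε once |x − 11| < √11·ε.
Take δ = min(11, √11·ε). If 0 < |x − 11| < δ then x > 0 and |√x − √11| < |x − 11|/√11 < ε.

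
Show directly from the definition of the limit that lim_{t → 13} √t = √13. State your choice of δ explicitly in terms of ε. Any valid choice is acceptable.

δ = min(13, √13·ε)

Let ε > 0 be given. We want δ > 0 such that 0 < |t − 13| < δ implies |√t − √13| < ε.
Multiplying by the conjugate, |√t − √13| = |t − 13|/(√t + √13).
Restrict δ ≤ 13 so that |t − 13| < 13 forces t > 0, and then √t + √13 > √13.
Hence |√t − √13| < |t − 13|/√13, which is < ε once |t − 13| < √13·ε.
Take δ = min(13, √13·ε). If 0 < |t − 13| < δ then t > 0 and |√t − √13| < |t − 13|/√13 < ε.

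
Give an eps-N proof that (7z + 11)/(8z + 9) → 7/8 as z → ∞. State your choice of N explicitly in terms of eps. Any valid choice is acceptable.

N = (25/64)/eps

Let eps > 0. We seek N > 0 such that z > N implies |(7z + 11)/(8z + 9) − (7/8)| < eps.
(7z + 11)/(8z + 9) − (7/8) = (8(7z + 11) − 7(8z + 9)) / (8(8z + 9)) = 25/(8(8z + 9)).
For z > 0 we have 8z + 9 > 8z, so |(7z + 11)/(8z + 9) − (7/8)| = 25/(8(8z + 9)) < 25/(8·8z) = (25/64)/z.
Thus |(7z + 11)/(8z + 9) − (7/8)| < eps whenever z > (25/64)/eps.
Take N = (25/64)/eps. If z > N then |(7z + 11)/(8z + 9) − (7/8)| < (25/64)/z < eps.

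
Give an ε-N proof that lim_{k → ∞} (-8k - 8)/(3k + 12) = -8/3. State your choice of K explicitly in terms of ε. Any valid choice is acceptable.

Let ε > 0 be given. For k ≥ 1, |(-8k - 8)/(3k + 12) + 8/3| = |72|/(3(3k + 12)) = 72/(3(3k + 12)).
Since 3k + 12 ≥ 3k for k ≥ 1, this is ≤ 72/(3·3k) = 8/k.
So |(-8k - 8)/(3k + 12) + 8/3| < ε whenever k > 8/ε.
Take K = 8/ε. If k > K then |(-8k - 8)/(3k + 12) + 8/3| ≤ 8/k < ε.

K = 8/ε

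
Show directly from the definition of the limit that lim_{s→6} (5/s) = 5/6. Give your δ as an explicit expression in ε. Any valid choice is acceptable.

δ = min(3, (18/5)ε)

Let ε > 0. We seek δ > 0 such that 0 < |s − 6| < δ implies |5/s − (5/6)| < ε.
|5/s − (5/6)| = 5·|6 − s|/(6·|s|) = 5|s − 6|/(6|s|).
Require δ ≤ 3 so that |s| > 6 − 3 = 3, hence 6|s| > 18.
Then |5/s − (5/6)| < 5|s − 6|/18, which is < ε when |s − 6| < (18/5)ε.
Take δ = min(3, (18/5)ε). Then 0 < |s − 6| < δ gives both |s − 6| < 3 and |s − 6| < (18/5)ε, so |5/s − (5/6)| < ε.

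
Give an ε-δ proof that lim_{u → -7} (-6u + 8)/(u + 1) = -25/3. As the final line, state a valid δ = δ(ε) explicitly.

δ = min(3, (9/7)ε)

Let ε > 0 be given. We want δ > 0 with 0 < |u + 7| < δ ⇒ |(-6u + 8)/(u + 1) + 25/3| < ε.
Combining over a common denominator, (-6u + 8)/(u + 1) + 25/3 = [(-6u + 8)·(-6) − 50·(u + 1)] / [(-6)·(u + 1)] = -14(u + 7) / ((-6)(u + 1)).
So |(-6u + 8)/(u + 1) + 25/3| = 14|u + 7| / (6·|u + 1|).
Require δ ≤ 3, so |u + 1| ≥ |-6| − |u + 7| > 6 − 3 = 3.
Hence |(-6u + 8)/(u + 1) + 25/3| < 14|u + 7|/(6·3) = (7/9)|u + 7|, which is < ε once |u + 7| < (9/7)ε.
Take δ = min(3, (9/7)ε). Then 0 < |u + 7| < δ forces both bounds, so |(-6u + 8)/(u + 1) + 25/3| < ε.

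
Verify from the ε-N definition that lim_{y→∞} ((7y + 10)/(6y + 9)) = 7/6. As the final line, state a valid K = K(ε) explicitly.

Let ε > 0 be given. We seek K > 0 such that y > K implies |(7y + 10)/(6y + 9) − (7/6)| < ε.
(7y + 10)/(6y + 9) − (7/6) = (6(7y + 10) − 7(6y + 9)) / (6(6y + 9)) = -3/(6(6y + 9)).
For y > 0 we have 6y + 9 > 6y, so |(7y + 10)/(6y + 9) − (7/6)| = 3/(6(6y + 9)) < 3/(6·6y) = (1/12)/y.
Thus |(7y + 10)/(6y + 9) − (7/6)| < ε whenever y > (1/12)/ε.
Take K = (1/12)/ε. If y > K then |(7y + 10)/(6y + 9) − (7/6)| < (1/12)/y < ε.

K = (1/12)/ε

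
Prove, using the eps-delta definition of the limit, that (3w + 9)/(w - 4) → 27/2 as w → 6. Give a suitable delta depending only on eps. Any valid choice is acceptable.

Let eps > 0. We want delta > 0 with 0 < |w − 6| < delta ⇒ |(3w + 9)/(w - 4) − (27/2)| < eps.
Combining over a common denominator, (3w + 9)/(w - 4) − (27/2) = [(3w + 9)·2 − 27·(w - 4)] / [2·(w - 4)] = -21(w − 6) / (2(w - 4)).
So |(3w + 9)/(w - 4) − (27/2)| = 21|w − 6| / (2·|w − 4|).
Require delta ≤ 1, so |w − 4| ≥ |2| − |w − 6| > 2 − 1 = 1.
Hence |(3w + 9)/(w - 4) − (27/2)| < 21|w − 6|/(2·1) = (21/2)|w − 6|, which is < eps once |w − 6| < (2/21)eps.
Take delta = min(1, (2/21)eps). Then 0 < |w − 6| < delta forces both bounds, so |(3w + 9)/(w - 4) − (27/2)| < eps.

delta = min(1, (2/21)eps)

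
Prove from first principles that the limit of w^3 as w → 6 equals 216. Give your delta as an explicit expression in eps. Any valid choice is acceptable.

delta = min(1, eps/127)

Let eps > 0. We seek delta > 0 with 0 < |w − 6| < delta ⇒ |w^3 − 216| < eps.
Factor: w^3 − 216 = (w − 6)(w^2 + 6w + 36), so |w^3 − 216| = |w − 6|·|w^2 + 6w + 36|.
Impose delta ≤ 1 so that |w| < 7; then |w^2 + 6w + 36| ≤ 127.
Hence |w^3 − 216| ≤ 127|w − 6|, which is < eps once |w − 6| < eps/127.
Take delta = min(1, eps/127). If 0 < |w − 6| < delta then both bounds hold and |w^3 − 216| ≤ 127|w − 6| < 127·(eps/127) = eps.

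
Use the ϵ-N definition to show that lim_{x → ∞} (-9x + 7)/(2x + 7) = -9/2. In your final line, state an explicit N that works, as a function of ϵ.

Suppose ϵ > 0. We seek N > 0 such that x > N implies |(-9x + 7)/(2x + 7) + 9/2| < ϵ.
(-9x + 7)/(2x + 7) + 9/2 = (2(-9x + 7) − (-9)(2x + 7)) / (2(2x + 7)) = 77/(2(2x + 7)).
For x > 0 we have 2x + 7 > 2x, so |(-9x + 7)/(2x + 7) + 9/2| = 77/(2(2x + 7)) < 77/(2·2x) = (77/4)/x.
Thus |(-9x + 7)/(2x + 7) + 9/2| < ϵ whenever x > (77/4)/ϵ.
Take N = (77/4)/ϵ. If x > N then |(-9x + 7)/(2x + 7) + 9/2| < (77/4)/x < ϵ.

N = (77/4)/ϵ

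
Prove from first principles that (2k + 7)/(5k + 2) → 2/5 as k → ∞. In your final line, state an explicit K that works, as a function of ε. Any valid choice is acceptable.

K = (31/25)/ε

Let ε > 0. For k ≥ 1, |(2k + 7)/(5k + 2) − (2/5)| = |31|/(5(5k + 2)) = 31/(5(5k + 2)).
Since 5k + 2 ≥ 5k for k ≥ 1, this is ≤ 31/(5·5k) = (31/25)/k.
So |(2k + 7)/(5k + 2) − (2/5)| < ε whenever k > (31/25)/ε.
Take K = (31/25)/ε. If k > K then |(2k + 7)/(5k + 2) − (2/5)| ≤ (31/25)/k < ε.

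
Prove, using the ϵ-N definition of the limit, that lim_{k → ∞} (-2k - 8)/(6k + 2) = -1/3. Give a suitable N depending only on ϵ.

N = (11/9)/ϵ

Fix ϵ > 0. For k ≥ 1, |(-2k - 8)/(6k + 2) + 1/3| = |-44|/(6(6k + 2)) = 44/(6(6k + 2)).
Since 6k + 2 ≥ 6k for k ≥ 1, this is ≤ 44/(6·6k) = (11/9)/k.
So |(-2k - 8)/(6k + 2) + 1/3| < ϵ whenever k > (11/9)/ϵ.
Take N = (11/9)/ϵ. If k > N then |(-2k - 8)/(6k + 2) + 1/3| ≤ (11/9)/k < ϵ.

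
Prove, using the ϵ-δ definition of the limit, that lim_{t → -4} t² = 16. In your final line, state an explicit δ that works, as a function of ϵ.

Fix ϵ > 0. We seek δ > 0 with 0 < |t + 4| < δ ⇒ |t² − 16| < ϵ.
Factor: t² − 16 = (t + 4)(t - 4), so |t² − 16| = |t + 4|·|t - 4|.
Restrict δ ≤ 1. Then |t + 4| < 1 gives |t| < 5, so by the triangle inequality |t - 4| ≤ 5 + 4 = 9.
Hence |t² − 16| ≤ 9|t + 4|, which is < ϵ once |t + 4| < ϵ/9.
Take δ = min(1, ϵ/9). If 0 < |t + 4| < δ then both bounds hold and |t² − 16| ≤ 9|t + 4| < 9·(ϵ/9) = ϵ.

δ = min(1, ϵ/9)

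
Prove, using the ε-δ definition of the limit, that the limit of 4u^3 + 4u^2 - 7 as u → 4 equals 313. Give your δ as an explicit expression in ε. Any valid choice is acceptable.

δ = min(1, ε/280)

Let ε > 0. We want δ > 0 such that 0 < |u − 4| < δ implies |(4u^3 + 4u^2 - 7) − 313| < ε.
(4u^3 + 4u^2 - 7) − 313 = 4u^3 + 4u^2 - 320 = (u − 4)(4u^2 + 20u + 80).
So |(4u^3 + 4u^2 - 7) − 313| = |u − 4|·|4u^2 + 20u + 80|.
Require δ ≤ 1. Then |u − 4| < 1 gives |u| < 5, and by the triangle inequality |4u^2 + 20u + 80| ≤ 4·5^2 + 20·5 + 80 = 280.
Hence |(4u^3 + 4u^2 - 7) − 313| ≤ 280|u − 4| < ε provided |u − 4| < ε/280.
Take δ = min(1, ε/280). Then 0 < |u − 4| < δ gives both |u − 4| < 1 and |u − 4| < ε/280, so |(4u^3 + 4u^2 - 7) − 313| < ε.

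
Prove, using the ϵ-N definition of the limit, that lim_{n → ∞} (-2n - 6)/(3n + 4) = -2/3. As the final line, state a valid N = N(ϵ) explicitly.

N = (10/9)/ϵ

Suppose ϵ > 0. For n ≥ 1, |(-2n - 6)/(3n + 4) + 2/3| = |-10|/(3(3n + 4)) = 10/(3(3n + 4)).
Since 3n + 4 ≥ 3n for n ≥ 1, this is ≤ 10/(3·3n) = (10/9)/n.
So |(-2n - 6)/(3n + 4) + 2/3| < ϵ whenever n > (10/9)/ϵ.
Take N = (10/9)/ϵ. If n > N then |(-2n - 6)/(3n + 4) + 2/3| ≤ (10/9)/n < ϵ.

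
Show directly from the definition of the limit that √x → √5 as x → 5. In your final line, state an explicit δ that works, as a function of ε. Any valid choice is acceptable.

Fix ε > 0. We want δ > 0 such that 0 < |x − 5| < δ implies |√x − √5| < ε.
Multiplying by the conjugate, |√x − √5| = |x − 5|/(√x + √5).
Restrict δ ≤ 5 so that |x − 5| < 5 forces x > 0, and then √x + √5 > √5.
Hence |√x − √5| < |x − 5|/√5, which is < ε once |x − 5| < √5·ε.
Take δ = min(5, √5·ε). If 0 < |x − 5| < δ then x > 0 and |√x − √5| < |x − 5|/√5 < ε.

δ = min(5, √5·ε)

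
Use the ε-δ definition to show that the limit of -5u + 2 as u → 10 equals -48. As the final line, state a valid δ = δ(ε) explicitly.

Suppose ε > 0. We need δ > 0 so that 0 < |u − 10| < δ implies |(-5u + 2) + 48| < ε.
|(-5u + 2) + 48| = |-5u + 50| = 5|u − 10|.
So 5|u − 10| < ε exactly when |u − 10| < ε/5.
Take δ = ε/5. If 0 < |u − 10| < δ then |(-5u + 2) + 48| = 5|u − 10| < 5·(ε/5) = ε.

δ = ε/5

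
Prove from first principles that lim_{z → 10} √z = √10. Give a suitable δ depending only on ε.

Fix ε > 0. We want δ > 0 such that 0 < |z − 10| < δ implies |√z − √10| < ε.
Rationalise: √z − √10 = (z − 10)/(√z + √10), so |√z − √10| = |z − 10|/(√z + √10).
Restrict δ ≤ 10 so that |z − 10| < 10 forces z > 0, and then √z + √10 > √10.
Hence |√z − √10| < |z − 10|/√10, which is < ε once |z − 10| < √10·ε.
Take δ = min(10, √10·ε). If 0 < |z − 10| < δ then z > 0 and |√z − √10| < |z − 10|/√10 < ε.

δ = min(10, √10·ε)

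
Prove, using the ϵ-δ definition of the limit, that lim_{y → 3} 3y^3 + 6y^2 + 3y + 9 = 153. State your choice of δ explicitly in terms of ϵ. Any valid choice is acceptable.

Suppose ϵ > 0. We want δ > 0 such that 0 < |y − 3| < δ implies |(3y^3 + 6y^2 + 3y + 9) − 153| < ϵ.
(3y^3 + 6y^2 + 3y + 9) − 153 = 3y^3 + 6y^2 + 3y - 144 = (y − 3)(3y^2 + 15y + 48).
So |(3y^3 + 6y^2 + 3y + 9) − 153| = |y − 3|·|3y^2 + 15y + 48|.
Require δ ≤ 1. Then |y − 3| < 1 gives |y| < 4, and by the triangle inequality |3y^2 + 15y + 48| ≤ 3·4^2 + 15·4 + 48 = 156.
Hence |(3y^3 + 6y^2 + 3y + 9) − 153| ≤ 156|y − 3| < ϵ provided |y − 3| < ϵ/156.
Take δ = min(1, ϵ/156). Then 0 < |y − 3| < δ gives both |y − 3| < 1 and |y − 3| < ϵ/156, so |(3y^3 + 6y^2 + 3y + 9) − 153| < ϵ.

δ = min(1, ϵ/156)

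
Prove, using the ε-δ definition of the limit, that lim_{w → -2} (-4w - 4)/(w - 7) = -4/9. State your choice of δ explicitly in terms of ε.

δ = min(9/2, (81/64)ε)

Fix ε > 0. We want δ > 0 with 0 < |w + 2| < δ ⇒ |(-4w - 4)/(w - 7) + 4/9| < ε.
Combining over a common denominator, (-4w - 4)/(w - 7) + 4/9 = [(-4w - 4)·(-9) − 4·(w - 7)] / [(-9)·(w - 7)] = 32(w + 2) / ((-9)(w - 7)).
So |(-4w - 4)/(w - 7) + 4/9| = 32|w + 2| / (9·|w − 7|).
Require δ ≤ 9/2, so |w − 7| ≥ |-9| − |w + 2| > 9 − 9/2 = 9/2.
Hence |(-4w - 4)/(w - 7) + 4/9| < 32|w + 2|/(9·(9/2)) = (64/81)|w + 2|, which is < ε once |w + 2| < (81/64)ε.
Take δ = min(9/2, (81/64)ε). Then 0 < |w + 2| < δ forces both bounds, so |(-4w - 4)/(w - 7) + 4/9| < ε.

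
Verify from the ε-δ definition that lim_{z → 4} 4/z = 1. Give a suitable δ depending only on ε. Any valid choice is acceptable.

δ = min(2, 2ε)

Let ε > 0. We seek δ > 0 such that 0 < |z − 4| < δ implies |4/z − 1| < ε.
|4/z − 1| = 4·|4 − z|/(4·|z|) = 4|z − 4|/(4|z|).
Restrict δ ≤ 2. Then |z − 4| < 2 gives |z| > 2, so 4|z| > 8.
Then |4/z − 1| < 4|z − 4|/8, which is < ε when |z − 4| < 2ε.
Take δ = min(2, 2ε). Then 0 < |z − 4| < δ gives both |z − 4| < 2 and |z − 4| < 2ε, so |4/z − 1| < ε.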